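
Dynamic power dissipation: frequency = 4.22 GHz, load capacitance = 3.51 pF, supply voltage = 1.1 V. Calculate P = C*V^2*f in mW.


Step 1: V^2 = 1.1^2 = 1.21 V^2
Step 2: P = C*V^2*f = 3.51e-12 F * 1.21 * 4.22e9 Hz
Step 3: P = 1.7922762e-02 W
Step 4: P = 17.923 mW

17.923


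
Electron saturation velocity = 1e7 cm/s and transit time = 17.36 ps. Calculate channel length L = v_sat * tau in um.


Step 1: tau in seconds = 17.36 ps * 1e-12 = 1.7360e-11 s
Step 2: L = v_sat * tau = 1e7 * 1.7360e-11 = 1.7360e-04 cm
Step 3: L in um = 1.7360e-04 * 1e4 = 1.736 um

1.736


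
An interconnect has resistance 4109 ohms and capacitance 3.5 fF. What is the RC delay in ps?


Step 1: tau = R * C
Step 2: tau = 4109 * 3.5 fF = 4109 * 3.5e-15 F
Step 3: tau = 1.43815e-11 s = 14.3815 ps

14.3815


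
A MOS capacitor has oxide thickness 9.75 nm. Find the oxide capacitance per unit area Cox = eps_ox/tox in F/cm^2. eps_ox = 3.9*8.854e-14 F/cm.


Step 1: eps_ox = 3.9 * 8.854e-14 = 3.45306e-13 F/cm
Step 2: tox in cm = 9.75 nm * 1e-7 = 9.7500e-07 cm
Step 3: Cox = 3.45306e-13 / 9.7500e-07 = 3.54e-07 F/cm^2

3.54e-07


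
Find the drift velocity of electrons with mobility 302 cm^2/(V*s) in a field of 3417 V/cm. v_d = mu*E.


Step 1: v_d = mu * E
Step 2: v_d = 302 * 3417 = 1031934
Step 3: v_d = 1.03e+06 cm/s

1.03e+06


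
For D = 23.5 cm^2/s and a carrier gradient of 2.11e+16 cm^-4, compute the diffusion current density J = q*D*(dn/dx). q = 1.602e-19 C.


Step 1: J = q * D * (dn/dx)
Step 2: J = 1.602e-19 * 23.5 * 2.11e+16
Step 3: J = 7.94e-02 A/cm^2

7.94e-02


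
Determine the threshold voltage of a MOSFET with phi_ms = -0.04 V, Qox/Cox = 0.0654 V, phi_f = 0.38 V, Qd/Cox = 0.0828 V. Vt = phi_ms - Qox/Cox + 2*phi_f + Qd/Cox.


Step 1: Vt = phi_ms - Qox/Cox + 2*phi_f + Qd/Cox
Step 2: Vt = -0.04 - 0.0654 + 2*0.38 + 0.0828
Step 3: Vt = -0.04 - 0.0654 + 0.76 + 0.0828
Step 4: Vt = 0.7374 V

0.7374


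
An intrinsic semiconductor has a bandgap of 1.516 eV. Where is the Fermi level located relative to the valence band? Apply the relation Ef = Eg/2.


Step 1: For an intrinsic semiconductor, the Fermi level sits at midgap.
Step 2: Ef = Eg / 2 = 1.516 / 2 = 0.758 eV

0.758


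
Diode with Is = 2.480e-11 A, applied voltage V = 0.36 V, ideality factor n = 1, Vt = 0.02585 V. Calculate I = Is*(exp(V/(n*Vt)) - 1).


Step 1: V/(n*Vt) = 0.36/(1*0.02585) = 13.9265
Step 2: exp(13.9265) = 1.1174e+06
Step 3: I = 2.480e-11 * (1.1174e+06 - 1) = 2.77e-05 A

2.77e-05


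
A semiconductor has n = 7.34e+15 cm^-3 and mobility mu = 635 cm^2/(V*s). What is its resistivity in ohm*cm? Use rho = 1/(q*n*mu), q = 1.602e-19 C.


Step 1: sigma = q * n * mu = 1.602e-19 * 7.34e+15 * 635 = 7.46676e-01 S/cm
Step 2: rho = 1 / sigma = 1 / 7.46676e-01 = 1.339 ohm*cm

1.339


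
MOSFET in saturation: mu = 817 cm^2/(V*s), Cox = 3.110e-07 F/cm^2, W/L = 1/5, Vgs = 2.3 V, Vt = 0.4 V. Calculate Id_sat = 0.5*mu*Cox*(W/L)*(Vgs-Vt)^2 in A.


Step 1: Overdrive voltage Vov = Vgs - Vt = 2.3 - 0.4 = 1.9 V
Step 2: W/L = 1/5 = 0.2
Step 3: Id = 0.5 * 817 * 3.110e-07 * 0.2 * 1.9^2
Step 4: Id = 9.17e-05 A

9.17e-05


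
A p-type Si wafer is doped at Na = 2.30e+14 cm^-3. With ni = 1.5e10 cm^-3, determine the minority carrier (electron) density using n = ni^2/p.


Step 1: Majority hole concentration p ≈ Na = 2.30e+14 cm^-3
Step 2: n = ni^2 / Na = (1.5e10)^2 / 2.30e+14
Step 3: n = 9.78e+05 cm^-3

9.78e+05


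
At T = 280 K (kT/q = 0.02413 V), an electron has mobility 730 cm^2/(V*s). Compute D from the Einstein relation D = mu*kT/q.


Step 1: D = mu * (kT/q)
Step 2: D = 730 * 0.02413
Step 3: D = 17.61 cm^2/s

17.61


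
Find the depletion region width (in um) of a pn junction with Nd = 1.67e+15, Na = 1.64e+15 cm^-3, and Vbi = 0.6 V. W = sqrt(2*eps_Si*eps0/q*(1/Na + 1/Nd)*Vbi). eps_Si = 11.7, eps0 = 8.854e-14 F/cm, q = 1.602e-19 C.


Step 1: 1/Na + 1/Nd = 1/1.64e+15 + 1/1.67e+15 = 1.20856e-15
Step 2: 2*eps*eps0/q = 2*11.7*8.854e-14/1.602e-19 = 1.293281e+07
Step 3: W^2 = 1.293281e+07 * 1.20856e-15 * 0.6 = 9.37805e-09
Step 4: W = sqrt(9.37805e-09) = 9.684e-05 cm = 0.9684 um

0.9684


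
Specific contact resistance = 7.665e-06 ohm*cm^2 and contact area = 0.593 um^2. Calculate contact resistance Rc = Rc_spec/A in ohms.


Step 1: Convert area to cm^2: 0.593 um^2 = 5.9300e-09 cm^2
Step 2: Rc = Rc_spec / A = 7.665e-06 / 5.9300e-09
Step 3: Rc = 1.29e+03 ohms

1.29e+03


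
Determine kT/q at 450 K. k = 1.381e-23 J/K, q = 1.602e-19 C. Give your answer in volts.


Step 1: kT = 1.381e-23 * 450 = 6.2145e-21 J
Step 2: Vt = kT/q = 6.2145e-21 / 1.602e-19
Step 3: Vt = 0.03879 V

0.03879


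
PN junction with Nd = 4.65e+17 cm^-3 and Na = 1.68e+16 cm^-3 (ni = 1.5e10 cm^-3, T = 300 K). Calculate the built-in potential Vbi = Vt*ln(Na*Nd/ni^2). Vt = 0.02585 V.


Step 1: Compute Na*Nd/ni^2 = 1.68e+16 * 4.65e+17 / (1.5e10)^2 = 3.4720e+13
Step 2: ln(3.4720e+13) = 31.1783
Step 3: Vbi = 0.02585 * 31.1783 = 0.806 V

0.806


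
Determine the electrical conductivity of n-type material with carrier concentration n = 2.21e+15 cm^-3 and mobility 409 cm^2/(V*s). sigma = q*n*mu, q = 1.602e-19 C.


Step 1: sigma = q * n * mu
Step 2: sigma = 1.602e-19 * 2.21e+15 * 409
Step 3: sigma = 1.448e-01 S/cm

1.448e-01


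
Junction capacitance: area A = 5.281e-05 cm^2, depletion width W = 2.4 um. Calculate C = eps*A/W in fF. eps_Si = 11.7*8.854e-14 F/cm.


Step 1: eps_Si = 11.7 * 8.854e-14 = 1.035918e-12 F/cm
Step 2: W in cm = 2.4 * 1e-4 = 2.40e-04 cm
Step 3: C = 1.035918e-12 * 5.281e-05 / 2.40e-04 = 2.279451e-13 F
Step 4: C = 227.95 fF

227.95


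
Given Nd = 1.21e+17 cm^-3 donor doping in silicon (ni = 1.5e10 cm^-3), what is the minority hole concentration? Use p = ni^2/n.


Step 1: Since Nd >> ni, n ≈ Nd = 1.21e+17 cm^-3
Step 2: p = ni^2 / n = (1.5e10)^2 / 1.21e+17
Step 3: p = 2.25e20 / 1.21e+17 = 1.86e+03 cm^-3

1.86e+03


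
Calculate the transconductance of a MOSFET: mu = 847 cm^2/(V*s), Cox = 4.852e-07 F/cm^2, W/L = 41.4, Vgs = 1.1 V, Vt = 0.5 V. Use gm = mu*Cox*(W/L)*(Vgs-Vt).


Step 1: Vov = Vgs - Vt = 1.1 - 0.5 = 0.6 V
Step 2: gm = mu * Cox * (W/L) * Vov
Step 3: gm = 847 * 4.852e-07 * 41.4 * 0.6 = 1.02e-02 S

1.02e-02


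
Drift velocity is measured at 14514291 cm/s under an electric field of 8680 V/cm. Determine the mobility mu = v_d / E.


Step 1: mu = v_d / E
Step 2: mu = 14514291 / 8680
Step 3: mu = 1672.15 cm^2/(V*s)

1672.15


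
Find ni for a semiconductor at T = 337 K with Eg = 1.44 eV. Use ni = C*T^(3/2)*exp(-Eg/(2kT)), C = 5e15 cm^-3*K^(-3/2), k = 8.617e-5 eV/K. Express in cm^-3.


Step 1: Compute kT = 8.617e-5 * 337 = 0.02903929 eV
Step 2: Exponent = -Eg/(2kT) = -1.44/(2*0.02903929) = -24.79399
Step 3: T^(3/2) = 337^1.5 = 6186.50
Step 4: ni = 5e15 * 6186.50 * exp(-24.79399) = 5.28e+08 cm^-3

5.28e+08


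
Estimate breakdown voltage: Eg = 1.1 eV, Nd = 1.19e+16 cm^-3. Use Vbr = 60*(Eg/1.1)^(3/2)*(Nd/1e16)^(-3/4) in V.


Step 1: Eg/1.1 = 1.1/1.1 = 1.000000
Step 2: (Eg/1.1)^1.5 = 1.000000^1.5 = 1.000000
Step 3: (Nd/1e16)^(-0.75) = (1.19)^(-0.75) = 0.877687
Step 4: Vbr = 60 * 1.000000 * 0.877687 = 52.7 V

52.7


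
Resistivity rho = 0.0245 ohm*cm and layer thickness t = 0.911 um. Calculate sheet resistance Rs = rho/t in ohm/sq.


Step 1: Convert thickness to cm: t = 0.911 um = 9.1100e-05 cm
Step 2: Rs = rho / t = 0.0245 / 9.1100e-05
Step 3: Rs = 268.9 ohm/sq

268.9


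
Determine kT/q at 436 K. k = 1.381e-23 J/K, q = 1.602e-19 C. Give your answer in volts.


Step 1: kT = 1.381e-23 * 436 = 6.02116e-21 J
Step 2: Vt = kT/q = 6.02116e-21 / 1.602e-19
Step 3: Vt = 0.03759 V

0.03759


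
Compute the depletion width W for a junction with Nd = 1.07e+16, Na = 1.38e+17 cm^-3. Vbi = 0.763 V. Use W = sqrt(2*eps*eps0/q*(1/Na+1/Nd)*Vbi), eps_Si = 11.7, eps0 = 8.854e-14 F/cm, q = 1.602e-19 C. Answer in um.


Step 1: 1/Na + 1/Nd = 1/1.38e+17 + 1/1.07e+16 = 1.00704e-16
Step 2: 2*eps*eps0/q = 2*11.7*8.854e-14/1.602e-19 = 1.293281e+07
Step 3: W^2 = 1.293281e+07 * 1.00704e-16 * 0.763 = 9.93720e-10
Step 4: W = sqrt(9.93720e-10) = 3.152e-05 cm = 0.3152 um

0.3152


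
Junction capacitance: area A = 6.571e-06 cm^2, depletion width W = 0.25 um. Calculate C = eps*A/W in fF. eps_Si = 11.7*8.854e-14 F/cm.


Step 1: eps_Si = 11.7 * 8.854e-14 = 1.035918e-12 F/cm
Step 2: W in cm = 0.25 * 1e-4 = 2.50e-05 cm
Step 3: C = 1.035918e-12 * 6.571e-06 / 2.50e-05 = 2.722807e-13 F
Step 4: C = 272.28 fF

272.28


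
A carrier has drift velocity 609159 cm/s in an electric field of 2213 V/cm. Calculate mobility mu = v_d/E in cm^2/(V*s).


Step 1: mu = v_d / E
Step 2: mu = 609159 / 2213
Step 3: mu = 275.26 cm^2/(V*s)

275.26


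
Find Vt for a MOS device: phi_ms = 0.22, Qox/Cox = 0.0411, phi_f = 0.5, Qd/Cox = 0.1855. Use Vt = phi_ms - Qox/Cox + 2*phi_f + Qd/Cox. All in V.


Step 1: Vt = phi_ms - Qox/Cox + 2*phi_f + Qd/Cox
Step 2: Vt = 0.22 - 0.0411 + 2*0.5 + 0.1855
Step 3: Vt = 0.22 - 0.0411 + 1.0 + 0.1855
Step 4: Vt = 1.3644 V

1.3644


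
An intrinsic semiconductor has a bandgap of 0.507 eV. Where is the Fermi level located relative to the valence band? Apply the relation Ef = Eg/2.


Step 1: For an intrinsic semiconductor, the Fermi level sits at midgap.
Step 2: Ef = Eg / 2 = 0.507 / 2 = 0.2535 eV

0.2535


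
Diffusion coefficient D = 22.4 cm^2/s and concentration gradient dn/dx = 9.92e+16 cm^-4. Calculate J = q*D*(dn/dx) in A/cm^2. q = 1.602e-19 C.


Step 1: J = q * D * (dn/dx)
Step 2: J = 1.602e-19 * 22.4 * 9.92e+16
Step 3: J = 3.56e-01 A/cm^2

3.56e-01


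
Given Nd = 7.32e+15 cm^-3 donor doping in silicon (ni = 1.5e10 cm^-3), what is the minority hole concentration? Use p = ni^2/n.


Step 1: Since Nd >> ni, n ≈ Nd = 7.32e+15 cm^-3
Step 2: p = ni^2 / n = (1.5e10)^2 / 7.32e+15
Step 3: p = 2.25e20 / 7.32e+15 = 3.07e+04 cm^-3

3.07e+04


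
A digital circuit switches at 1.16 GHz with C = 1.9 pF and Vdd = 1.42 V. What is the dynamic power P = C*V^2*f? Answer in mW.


Step 1: V^2 = 1.42^2 = 2.0164 V^2
Step 2: P = C*V^2*f = 1.9e-12 F * 2.0164 * 1.16e9 Hz
Step 3: P = 4.4441456e-03 W
Step 4: P = 4.444 mW

4.444


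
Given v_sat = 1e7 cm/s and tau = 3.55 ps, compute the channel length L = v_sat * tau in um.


Step 1: tau in seconds = 3.55 ps * 1e-12 = 3.5500e-12 s
Step 2: L = v_sat * tau = 1e7 * 3.5500e-12 = 3.5500e-05 cm
Step 3: L in um = 3.5500e-05 * 1e4 = 0.355 um

0.355


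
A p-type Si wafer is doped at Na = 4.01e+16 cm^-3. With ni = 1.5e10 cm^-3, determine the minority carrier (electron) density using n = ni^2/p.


Step 1: Majority hole concentration p ≈ Na = 4.01e+16 cm^-3
Step 2: n = ni^2 / Na = (1.5e10)^2 / 4.01e+16
Step 3: n = 5.61e+03 cm^-3

5.61e+03


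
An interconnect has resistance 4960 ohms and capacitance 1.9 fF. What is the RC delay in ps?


Step 1: tau = R * C
Step 2: tau = 4960 * 1.9 fF = 4960 * 1.9e-15 F
Step 3: tau = 9.424e-12 s = 9.424 ps

9.424


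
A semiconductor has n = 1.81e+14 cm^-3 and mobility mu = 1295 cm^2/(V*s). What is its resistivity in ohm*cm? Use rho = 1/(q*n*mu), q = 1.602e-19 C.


Step 1: sigma = q * n * mu = 1.602e-19 * 1.81e+14 * 1295 = 3.75501e-02 S/cm
Step 2: rho = 1 / sigma = 1 / 3.75501e-02 = 26.63 ohm*cm

26.63


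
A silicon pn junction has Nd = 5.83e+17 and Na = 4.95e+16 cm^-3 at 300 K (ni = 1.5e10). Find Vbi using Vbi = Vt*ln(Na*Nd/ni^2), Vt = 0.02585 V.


Step 1: Compute Na*Nd/ni^2 = 4.95e+16 * 5.83e+17 / (1.5e10)^2 = 1.2826e+14
Step 2: ln(1.2826e+14) = 32.4851
Step 3: Vbi = 0.02585 * 32.4851 = 0.84 V

0.84


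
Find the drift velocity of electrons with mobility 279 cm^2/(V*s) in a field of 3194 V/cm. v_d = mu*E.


Step 1: v_d = mu * E
Step 2: v_d = 279 * 3194 = 891126
Step 3: v_d = 8.91e+05 cm/s

8.91e+05


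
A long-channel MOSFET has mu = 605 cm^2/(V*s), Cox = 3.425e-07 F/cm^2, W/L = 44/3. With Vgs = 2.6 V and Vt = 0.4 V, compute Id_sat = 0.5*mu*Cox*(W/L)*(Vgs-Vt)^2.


Step 1: Overdrive voltage Vov = Vgs - Vt = 2.6 - 0.4 = 2.2 V
Step 2: W/L = 44/3 = 14.6667
Step 3: Id = 0.5 * 605 * 3.425e-07 * 14.6667 * 2.2^2
Step 4: Id = 7.35e-03 A

7.35e-03


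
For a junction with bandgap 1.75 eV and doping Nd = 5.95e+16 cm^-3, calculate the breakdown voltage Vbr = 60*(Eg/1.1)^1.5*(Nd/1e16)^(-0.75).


Step 1: Eg/1.1 = 1.75/1.1 = 1.590909
Step 2: (Eg/1.1)^1.5 = 1.590909^1.5 = 2.006633
Step 3: (Nd/1e16)^(-0.75) = (5.95)^(-0.75) = 0.262490
Step 4: Vbr = 60 * 2.006633 * 0.262490 = 31.6 V

31.6


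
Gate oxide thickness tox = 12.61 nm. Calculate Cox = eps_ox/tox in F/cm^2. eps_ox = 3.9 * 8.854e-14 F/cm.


Step 1: eps_ox = 3.9 * 8.854e-14 = 3.45306e-13 F/cm
Step 2: tox in cm = 12.61 nm * 1e-7 = 1.2610e-06 cm
Step 3: Cox = 3.45306e-13 / 1.2610e-06 = 2.74e-07 F/cm^2

2.74e-07


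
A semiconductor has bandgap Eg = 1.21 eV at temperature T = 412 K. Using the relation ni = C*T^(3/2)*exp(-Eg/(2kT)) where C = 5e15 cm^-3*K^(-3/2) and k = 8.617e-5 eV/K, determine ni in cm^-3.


Step 1: Compute kT = 8.617e-5 * 412 = 0.03550204 eV
Step 2: Exponent = -Eg/(2kT) = -1.21/(2*0.03550204) = -17.04127
Step 3: T^(3/2) = 412^1.5 = 8362.69
Step 4: ni = 5e15 * 8362.69 * exp(-17.04127) = 1.66e+12 cm^-3

1.66e+12


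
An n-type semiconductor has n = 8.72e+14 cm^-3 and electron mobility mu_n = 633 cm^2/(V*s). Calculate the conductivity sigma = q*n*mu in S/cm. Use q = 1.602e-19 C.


Step 1: sigma = q * n * mu
Step 2: sigma = 1.602e-19 * 8.72e+14 * 633
Step 3: sigma = 8.843e-02 S/cm

8.843e-02


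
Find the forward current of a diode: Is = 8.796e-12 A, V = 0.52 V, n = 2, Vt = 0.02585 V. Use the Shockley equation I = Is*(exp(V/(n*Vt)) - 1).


Step 1: V/(n*Vt) = 0.52/(2*0.02585) = 10.0580
Step 2: exp(10.0580) = 2.3342e+04
Step 3: I = 8.796e-12 * (2.3342e+04 - 1) = 2.05e-07 A

2.05e-07


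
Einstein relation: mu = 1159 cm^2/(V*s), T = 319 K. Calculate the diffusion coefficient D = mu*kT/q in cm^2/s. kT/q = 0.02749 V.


Step 1: D = mu * (kT/q)
Step 2: D = 1159 * 0.02749
Step 3: D = 31.86 cm^2/s

31.86


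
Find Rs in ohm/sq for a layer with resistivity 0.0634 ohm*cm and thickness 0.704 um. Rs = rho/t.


Step 1: Convert thickness to cm: t = 0.704 um = 7.0400e-05 cm
Step 2: Rs = rho / t = 0.0634 / 7.0400e-05
Step 3: Rs = 900.6 ohm/sq

900.6


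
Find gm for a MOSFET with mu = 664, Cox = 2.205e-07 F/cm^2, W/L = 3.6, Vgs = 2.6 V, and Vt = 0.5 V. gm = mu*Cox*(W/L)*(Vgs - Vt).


Step 1: Vov = Vgs - Vt = 2.6 - 0.5 = 2.1 V
Step 2: gm = mu * Cox * (W/L) * Vov
Step 3: gm = 664 * 2.205e-07 * 3.6 * 2.1 = 1.11e-03 S

1.11e-03


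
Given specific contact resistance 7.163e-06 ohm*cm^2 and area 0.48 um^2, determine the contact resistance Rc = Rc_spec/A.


Step 1: Convert area to cm^2: 0.48 um^2 = 4.8000e-09 cm^2
Step 2: Rc = Rc_spec / A = 7.163e-06 / 4.8000e-09
Step 3: Rc = 1.49e+03 ohms

1.49e+03


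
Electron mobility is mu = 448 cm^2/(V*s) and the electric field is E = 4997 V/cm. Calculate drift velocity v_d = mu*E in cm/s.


Step 1: v_d = mu * E
Step 2: v_d = 448 * 4997 = 2238656
Step 3: v_d = 2.24e+06 cm/s

2.24e+06


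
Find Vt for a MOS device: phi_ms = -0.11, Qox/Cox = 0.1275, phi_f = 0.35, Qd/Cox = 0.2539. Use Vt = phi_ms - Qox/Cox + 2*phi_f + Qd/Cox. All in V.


Step 1: Vt = phi_ms - Qox/Cox + 2*phi_f + Qd/Cox
Step 2: Vt = -0.11 - 0.1275 + 2*0.35 + 0.2539
Step 3: Vt = -0.11 - 0.1275 + 0.7 + 0.2539
Step 4: Vt = 0.7164 V

0.7164


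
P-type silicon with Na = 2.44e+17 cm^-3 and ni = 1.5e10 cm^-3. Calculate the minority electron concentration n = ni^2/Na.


Step 1: Majority hole concentration p ≈ Na = 2.44e+17 cm^-3
Step 2: n = ni^2 / Na = (1.5e10)^2 / 2.44e+17
Step 3: n = 9.22e+02 cm^-3

9.22e+02


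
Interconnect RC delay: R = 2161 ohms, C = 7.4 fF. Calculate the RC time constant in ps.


Step 1: tau = R * C
Step 2: tau = 2161 * 7.4 fF = 2161 * 7.4e-15 F
Step 3: tau = 1.59914e-11 s = 15.9914 ps

15.9914


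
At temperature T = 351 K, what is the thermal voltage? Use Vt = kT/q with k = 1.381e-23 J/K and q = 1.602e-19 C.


Step 1: kT = 1.381e-23 * 351 = 4.84731e-21 J
Step 2: Vt = kT/q = 4.84731e-21 / 1.602e-19
Step 3: Vt = 0.03026 V

0.03026


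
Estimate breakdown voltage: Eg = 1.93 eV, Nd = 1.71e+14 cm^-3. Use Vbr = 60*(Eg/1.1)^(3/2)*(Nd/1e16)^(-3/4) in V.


Step 1: Eg/1.1 = 1.93/1.1 = 1.754545
Step 2: (Eg/1.1)^1.5 = 1.754545^1.5 = 2.324057
Step 3: (Nd/1e16)^(-0.75) = (0.0171)^(-0.75) = 21.147202
Step 4: Vbr = 60 * 2.324057 * 21.147202 = 2948.8 V

2948.8


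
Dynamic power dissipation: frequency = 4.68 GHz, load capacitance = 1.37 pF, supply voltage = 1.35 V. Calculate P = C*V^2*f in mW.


Step 1: V^2 = 1.35^2 = 1.8225 V^2
Step 2: P = C*V^2*f = 1.37e-12 F * 1.8225 * 4.68e9 Hz
Step 3: P = 1.1685141e-02 W
Step 4: P = 11.685 mW

11.685


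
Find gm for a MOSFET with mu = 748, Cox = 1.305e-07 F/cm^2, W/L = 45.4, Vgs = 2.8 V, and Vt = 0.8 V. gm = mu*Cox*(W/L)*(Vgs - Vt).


Step 1: Vov = Vgs - Vt = 2.8 - 0.8 = 2.0 V
Step 2: gm = mu * Cox * (W/L) * Vov
Step 3: gm = 748 * 1.305e-07 * 45.4 * 2.0 = 8.86e-03 S

8.86e-03


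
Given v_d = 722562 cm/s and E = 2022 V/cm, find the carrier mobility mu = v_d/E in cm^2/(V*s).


Step 1: mu = v_d / E
Step 2: mu = 722562 / 2022
Step 3: mu = 357.35 cm^2/(V*s)

357.35


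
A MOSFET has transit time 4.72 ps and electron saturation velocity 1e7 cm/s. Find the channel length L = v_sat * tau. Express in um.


Step 1: tau in seconds = 4.72 ps * 1e-12 = 4.7200e-12 s
Step 2: L = v_sat * tau = 1e7 * 4.7200e-12 = 4.7200e-05 cm
Step 3: L in um = 4.7200e-05 * 1e4 = 0.472 um

0.472


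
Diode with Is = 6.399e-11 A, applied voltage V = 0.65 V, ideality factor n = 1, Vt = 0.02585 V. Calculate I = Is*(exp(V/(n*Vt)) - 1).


Step 1: V/(n*Vt) = 0.65/(1*0.02585) = 25.1451
Step 2: exp(25.1451) = 8.3249e+10
Step 3: I = 6.399e-11 * (8.3249e+10 - 1) = 5.33e+00 A

5.33e+00


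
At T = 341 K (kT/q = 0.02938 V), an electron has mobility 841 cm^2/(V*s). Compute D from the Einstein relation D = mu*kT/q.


Step 1: D = mu * (kT/q)
Step 2: D = 841 * 0.02938
Step 3: D = 24.71 cm^2/s

24.71


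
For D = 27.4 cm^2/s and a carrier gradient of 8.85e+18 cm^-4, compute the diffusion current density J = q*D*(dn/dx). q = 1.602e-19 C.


Step 1: J = q * D * (dn/dx)
Step 2: J = 1.602e-19 * 27.4 * 8.85e+18
Step 3: J = 3.88e+01 A/cm^2

3.88e+01


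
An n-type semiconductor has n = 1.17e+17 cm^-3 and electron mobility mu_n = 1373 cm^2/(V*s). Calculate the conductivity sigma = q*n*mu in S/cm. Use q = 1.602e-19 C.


Step 1: sigma = q * n * mu
Step 2: sigma = 1.602e-19 * 1.17e+17 * 1373
Step 3: sigma = 2.573e+01 S/cm

2.573e+01


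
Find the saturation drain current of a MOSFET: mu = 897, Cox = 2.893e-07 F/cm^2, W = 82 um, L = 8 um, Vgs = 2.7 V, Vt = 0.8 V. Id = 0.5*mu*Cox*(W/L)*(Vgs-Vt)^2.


Step 1: Overdrive voltage Vov = Vgs - Vt = 2.7 - 0.8 = 1.9 V
Step 2: W/L = 82/8 = 10.25
Step 3: Id = 0.5 * 897 * 2.893e-07 * 10.25 * 1.9^2
Step 4: Id = 4.80e-03 A

4.80e-03


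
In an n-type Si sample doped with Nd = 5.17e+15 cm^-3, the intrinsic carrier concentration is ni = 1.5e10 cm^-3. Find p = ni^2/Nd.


Step 1: Since Nd >> ni, n ≈ Nd = 5.17e+15 cm^-3
Step 2: p = ni^2 / n = (1.5e10)^2 / 5.17e+15
Step 3: p = 2.25e20 / 5.17e+15 = 4.35e+04 cm^-3

4.35e+04


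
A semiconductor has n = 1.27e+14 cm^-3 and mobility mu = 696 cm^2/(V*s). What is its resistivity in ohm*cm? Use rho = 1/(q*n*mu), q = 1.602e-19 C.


Step 1: sigma = q * n * mu = 1.602e-19 * 1.27e+14 * 696 = 1.41604e-02 S/cm
Step 2: rho = 1 / sigma = 1 / 1.41604e-02 = 70.62 ohm*cm

70.62


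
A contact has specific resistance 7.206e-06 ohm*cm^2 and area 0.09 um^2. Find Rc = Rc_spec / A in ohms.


Step 1: Convert area to cm^2: 0.09 um^2 = 9.0000e-10 cm^2
Step 2: Rc = Rc_spec / A = 7.206e-06 / 9.0000e-10
Step 3: Rc = 8.01e+03 ohms

8.01e+03


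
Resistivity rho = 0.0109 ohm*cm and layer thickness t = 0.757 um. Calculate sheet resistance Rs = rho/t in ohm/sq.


Step 1: Convert thickness to cm: t = 0.757 um = 7.5700e-05 cm
Step 2: Rs = rho / t = 0.0109 / 7.5700e-05
Step 3: Rs = 144.0 ohm/sq

144.0


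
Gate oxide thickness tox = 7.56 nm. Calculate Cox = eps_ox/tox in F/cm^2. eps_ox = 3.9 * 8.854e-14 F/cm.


Step 1: eps_ox = 3.9 * 8.854e-14 = 3.45306e-13 F/cm
Step 2: tox in cm = 7.56 nm * 1e-7 = 7.5600e-07 cm
Step 3: Cox = 3.45306e-13 / 7.5600e-07 = 4.57e-07 F/cm^2

4.57e-07


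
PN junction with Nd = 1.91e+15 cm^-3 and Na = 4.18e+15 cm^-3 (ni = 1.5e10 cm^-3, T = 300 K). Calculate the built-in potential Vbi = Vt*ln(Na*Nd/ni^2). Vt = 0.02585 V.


Step 1: Compute Na*Nd/ni^2 = 4.18e+15 * 1.91e+15 / (1.5e10)^2 = 3.5484e+10
Step 2: ln(3.5484e+10) = 24.2923
Step 3: Vbi = 0.02585 * 24.2923 = 0.628 V

0.628


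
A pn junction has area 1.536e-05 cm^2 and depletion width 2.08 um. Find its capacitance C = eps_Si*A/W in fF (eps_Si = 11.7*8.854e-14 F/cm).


Step 1: eps_Si = 11.7 * 8.854e-14 = 1.035918e-12 F/cm
Step 2: W in cm = 2.08 * 1e-4 = 2.08e-04 cm
Step 3: C = 1.035918e-12 * 1.536e-05 / 2.08e-04 = 7.649856e-14 F
Step 4: C = 76.5 fF

76.5


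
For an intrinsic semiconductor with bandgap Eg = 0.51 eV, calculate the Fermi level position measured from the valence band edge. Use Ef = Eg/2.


Step 1: For an intrinsic semiconductor, the Fermi level sits at midgap.
Step 2: Ef = Eg / 2 = 0.51 / 2 = 0.255 eV

0.255


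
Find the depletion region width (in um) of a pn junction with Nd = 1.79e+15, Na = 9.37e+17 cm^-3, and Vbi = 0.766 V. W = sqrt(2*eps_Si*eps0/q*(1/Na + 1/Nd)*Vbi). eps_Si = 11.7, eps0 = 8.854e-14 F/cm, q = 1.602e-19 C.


Step 1: 1/Na + 1/Nd = 1/9.37e+17 + 1/1.79e+15 = 5.59726e-16
Step 2: 2*eps*eps0/q = 2*11.7*8.854e-14/1.602e-19 = 1.293281e+07
Step 3: W^2 = 1.293281e+07 * 5.59726e-16 * 0.766 = 5.54494e-09
Step 4: W = sqrt(5.54494e-09) = 7.446e-05 cm = 0.7446 um

0.7446


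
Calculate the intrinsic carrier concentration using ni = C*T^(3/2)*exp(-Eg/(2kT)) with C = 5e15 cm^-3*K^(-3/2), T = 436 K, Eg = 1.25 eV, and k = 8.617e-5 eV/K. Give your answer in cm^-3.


Step 1: Compute kT = 8.617e-5 * 436 = 0.03757012 eV
Step 2: Exponent = -Eg/(2kT) = -1.25/(2*0.03757012) = -16.63556
Step 3: T^(3/2) = 436^1.5 = 9103.95
Step 4: ni = 5e15 * 9103.95 * exp(-16.63556) = 2.71e+12 cm^-3

2.71e+12


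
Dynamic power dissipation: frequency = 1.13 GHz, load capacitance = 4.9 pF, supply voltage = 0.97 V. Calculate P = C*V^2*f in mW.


Step 1: V^2 = 0.97^2 = 0.9409 V^2
Step 2: P = C*V^2*f = 4.9e-12 F * 0.9409 * 1.13e9 Hz
Step 3: P = 5.2097633e-03 W
Step 4: P = 5.21 mW

5.21


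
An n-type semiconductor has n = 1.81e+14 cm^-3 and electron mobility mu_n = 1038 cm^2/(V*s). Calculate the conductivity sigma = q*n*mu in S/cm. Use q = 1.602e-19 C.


Step 1: sigma = q * n * mu
Step 2: sigma = 1.602e-19 * 1.81e+14 * 1038
Step 3: sigma = 3.010e-02 S/cm

3.010e-02


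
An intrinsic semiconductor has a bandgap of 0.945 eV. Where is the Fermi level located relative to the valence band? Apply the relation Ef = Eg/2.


Step 1: For an intrinsic semiconductor, the Fermi level sits at midgap.
Step 2: Ef = Eg / 2 = 0.945 / 2 = 0.4725 eV

0.4725


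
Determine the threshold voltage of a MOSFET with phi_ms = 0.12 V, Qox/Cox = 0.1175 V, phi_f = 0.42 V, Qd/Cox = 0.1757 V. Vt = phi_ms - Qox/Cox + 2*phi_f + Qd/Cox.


Step 1: Vt = phi_ms - Qox/Cox + 2*phi_f + Qd/Cox
Step 2: Vt = 0.12 - 0.1175 + 2*0.42 + 0.1757
Step 3: Vt = 0.12 - 0.1175 + 0.84 + 0.1757
Step 4: Vt = 1.0182 V

1.0182


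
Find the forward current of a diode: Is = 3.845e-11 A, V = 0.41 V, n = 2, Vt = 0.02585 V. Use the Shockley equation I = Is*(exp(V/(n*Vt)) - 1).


Step 1: V/(n*Vt) = 0.41/(2*0.02585) = 7.9304
Step 2: exp(7.9304) = 2.7805e+03
Step 3: I = 3.845e-11 * (2.7805e+03 - 1) = 1.07e-07 A

1.07e-07


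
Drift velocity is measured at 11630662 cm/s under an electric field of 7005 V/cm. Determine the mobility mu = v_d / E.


Step 1: mu = v_d / E
Step 2: mu = 11630662 / 7005
Step 3: mu = 1660.34 cm^2/(V*s)

1660.34


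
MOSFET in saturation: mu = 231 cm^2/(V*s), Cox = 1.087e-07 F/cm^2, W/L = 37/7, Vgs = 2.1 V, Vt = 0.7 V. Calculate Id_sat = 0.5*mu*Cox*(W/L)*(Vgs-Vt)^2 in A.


Step 1: Overdrive voltage Vov = Vgs - Vt = 2.1 - 0.7 = 1.4 V
Step 2: W/L = 37/7 = 5.28571
Step 3: Id = 0.5 * 231 * 1.087e-07 * 5.28571 * 1.4^2
Step 4: Id = 1.30e-04 A

1.30e-04


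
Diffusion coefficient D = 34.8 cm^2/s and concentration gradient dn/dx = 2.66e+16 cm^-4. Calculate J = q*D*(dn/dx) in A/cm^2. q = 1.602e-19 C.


Step 1: J = q * D * (dn/dx)
Step 2: J = 1.602e-19 * 34.8 * 2.66e+16
Step 3: J = 1.48e-01 A/cm^2

1.48e-01


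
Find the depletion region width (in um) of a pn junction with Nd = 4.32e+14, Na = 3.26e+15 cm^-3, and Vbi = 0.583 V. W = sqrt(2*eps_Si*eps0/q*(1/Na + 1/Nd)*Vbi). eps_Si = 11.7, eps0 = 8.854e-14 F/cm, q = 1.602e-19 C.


Step 1: 1/Na + 1/Nd = 1/3.26e+15 + 1/4.32e+14 = 2.62156e-15
Step 2: 2*eps*eps0/q = 2*11.7*8.854e-14/1.602e-19 = 1.293281e+07
Step 3: W^2 = 1.293281e+07 * 2.62156e-15 * 0.583 = 1.97661e-08
Step 4: W = sqrt(1.97661e-08) = 1.406e-04 cm = 1.406 um

1.406


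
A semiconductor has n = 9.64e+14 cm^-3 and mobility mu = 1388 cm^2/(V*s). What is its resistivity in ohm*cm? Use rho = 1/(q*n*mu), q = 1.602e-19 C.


Step 1: sigma = q * n * mu = 1.602e-19 * 9.64e+14 * 1388 = 2.14353e-01 S/cm
Step 2: rho = 1 / sigma = 1 / 2.14353e-01 = 4.665 ohm*cm

4.665


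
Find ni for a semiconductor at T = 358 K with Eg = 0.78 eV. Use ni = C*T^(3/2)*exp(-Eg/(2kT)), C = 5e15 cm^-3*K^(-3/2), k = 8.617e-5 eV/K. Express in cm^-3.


Step 1: Compute kT = 8.617e-5 * 358 = 0.03084886 eV
Step 2: Exponent = -Eg/(2kT) = -0.78/(2*0.03084886) = -12.64228
Step 3: T^(3/2) = 358^1.5 = 6773.68
Step 4: ni = 5e15 * 6773.68 * exp(-12.64228) = 1.09e+14 cm^-3

1.09e+14


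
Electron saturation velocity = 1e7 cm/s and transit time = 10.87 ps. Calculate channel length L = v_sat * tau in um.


Step 1: tau in seconds = 10.87 ps * 1e-12 = 1.0870e-11 s
Step 2: L = v_sat * tau = 1e7 * 1.0870e-11 = 1.0870e-04 cm
Step 3: L in um = 1.0870e-04 * 1e4 = 1.087 um

1.087


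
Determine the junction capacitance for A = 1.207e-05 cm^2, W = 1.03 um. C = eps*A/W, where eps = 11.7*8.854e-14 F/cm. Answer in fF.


Step 1: eps_Si = 11.7 * 8.854e-14 = 1.035918e-12 F/cm
Step 2: W in cm = 1.03 * 1e-4 = 1.03e-04 cm
Step 3: C = 1.035918e-12 * 1.207e-05 / 1.03e-04 = 1.213935e-13 F
Step 4: C = 121.39 fF

121.39


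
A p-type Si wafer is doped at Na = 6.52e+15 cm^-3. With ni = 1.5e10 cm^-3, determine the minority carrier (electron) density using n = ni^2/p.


Step 1: Majority hole concentration p ≈ Na = 6.52e+15 cm^-3
Step 2: n = ni^2 / Na = (1.5e10)^2 / 6.52e+15
Step 3: n = 3.45e+04 cm^-3

3.45e+04


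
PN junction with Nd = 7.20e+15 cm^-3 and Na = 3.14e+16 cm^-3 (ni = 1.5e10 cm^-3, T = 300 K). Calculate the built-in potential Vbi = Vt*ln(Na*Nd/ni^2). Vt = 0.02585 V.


Step 1: Compute Na*Nd/ni^2 = 3.14e+16 * 7.20e+15 / (1.5e10)^2 = 1.0048e+12
Step 2: ln(1.0048e+12) = 27.6358
Step 3: Vbi = 0.02585 * 27.6358 = 0.714 V

0.714


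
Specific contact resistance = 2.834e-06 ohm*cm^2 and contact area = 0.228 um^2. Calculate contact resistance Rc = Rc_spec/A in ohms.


Step 1: Convert area to cm^2: 0.228 um^2 = 2.2800e-09 cm^2
Step 2: Rc = Rc_spec / A = 2.834e-06 / 2.2800e-09
Step 3: Rc = 1.24e+03 ohms

1.24e+03


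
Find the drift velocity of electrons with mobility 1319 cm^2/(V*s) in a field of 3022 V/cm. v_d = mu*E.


Step 1: v_d = mu * E
Step 2: v_d = 1319 * 3022 = 3986018
Step 3: v_d = 3.99e+06 cm/s

3.99e+06


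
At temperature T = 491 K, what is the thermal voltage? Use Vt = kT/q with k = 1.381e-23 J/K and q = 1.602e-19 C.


Step 1: kT = 1.381e-23 * 491 = 6.78071e-21 J
Step 2: Vt = kT/q = 6.78071e-21 / 1.602e-19
Step 3: Vt = 0.04233 V

0.04233


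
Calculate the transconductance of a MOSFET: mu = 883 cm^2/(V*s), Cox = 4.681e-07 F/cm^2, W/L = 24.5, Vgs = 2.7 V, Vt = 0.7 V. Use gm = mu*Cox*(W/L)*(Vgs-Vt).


Step 1: Vov = Vgs - Vt = 2.7 - 0.7 = 2.0 V
Step 2: gm = mu * Cox * (W/L) * Vov
Step 3: gm = 883 * 4.681e-07 * 24.5 * 2.0 = 2.03e-02 S

2.03e-02


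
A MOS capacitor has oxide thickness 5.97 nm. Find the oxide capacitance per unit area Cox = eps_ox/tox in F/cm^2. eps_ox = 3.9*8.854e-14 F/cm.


Step 1: eps_ox = 3.9 * 8.854e-14 = 3.45306e-13 F/cm
Step 2: tox in cm = 5.97 nm * 1e-7 = 5.9700e-07 cm
Step 3: Cox = 3.45306e-13 / 5.9700e-07 = 5.78e-07 F/cm^2

5.78e-07


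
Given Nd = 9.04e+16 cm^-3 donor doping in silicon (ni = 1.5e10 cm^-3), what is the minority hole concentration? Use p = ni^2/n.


Step 1: Since Nd >> ni, n ≈ Nd = 9.04e+16 cm^-3
Step 2: p = ni^2 / n = (1.5e10)^2 / 9.04e+16
Step 3: p = 2.25e20 / 9.04e+16 = 2.49e+03 cm^-3

2.49e+03


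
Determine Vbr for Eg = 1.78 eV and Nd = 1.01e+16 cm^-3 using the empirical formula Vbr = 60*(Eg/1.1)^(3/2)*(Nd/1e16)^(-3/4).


Step 1: Eg/1.1 = 1.78/1.1 = 1.618182
Step 2: (Eg/1.1)^1.5 = 1.618182^1.5 = 2.058453
Step 3: (Nd/1e16)^(-0.75) = (1.01)^(-0.75) = 0.992565
Step 4: Vbr = 60 * 2.058453 * 0.992565 = 122.6 V

122.6


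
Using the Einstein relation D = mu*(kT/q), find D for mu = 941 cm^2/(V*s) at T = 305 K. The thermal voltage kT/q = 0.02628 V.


Step 1: D = mu * (kT/q)
Step 2: D = 941 * 0.02628
Step 3: D = 24.73 cm^2/s

24.73


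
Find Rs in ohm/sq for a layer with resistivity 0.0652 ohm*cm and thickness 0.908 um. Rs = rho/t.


Step 1: Convert thickness to cm: t = 0.908 um = 9.0800e-05 cm
Step 2: Rs = rho / t = 0.0652 / 9.0800e-05
Step 3: Rs = 718.1 ohm/sq

718.1


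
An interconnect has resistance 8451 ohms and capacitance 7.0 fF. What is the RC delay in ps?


Step 1: tau = R * C
Step 2: tau = 8451 * 7.0 fF = 8451 * 7.0e-15 F
Step 3: tau = 5.9157e-11 s = 59.157 ps

59.157


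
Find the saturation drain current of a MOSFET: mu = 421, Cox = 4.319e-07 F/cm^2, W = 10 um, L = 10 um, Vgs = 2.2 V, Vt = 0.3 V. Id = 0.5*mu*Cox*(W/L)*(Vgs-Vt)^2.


Step 1: Overdrive voltage Vov = Vgs - Vt = 2.2 - 0.3 = 1.9 V
Step 2: W/L = 10/10 = 1
Step 3: Id = 0.5 * 421 * 4.319e-07 * 1 * 1.9^2
Step 4: Id = 3.28e-04 A

3.28e-04


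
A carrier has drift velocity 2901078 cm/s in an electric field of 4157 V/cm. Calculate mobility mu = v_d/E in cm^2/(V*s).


Step 1: mu = v_d / E
Step 2: mu = 2901078 / 4157
Step 3: mu = 697.88 cm^2/(V*s)

697.88


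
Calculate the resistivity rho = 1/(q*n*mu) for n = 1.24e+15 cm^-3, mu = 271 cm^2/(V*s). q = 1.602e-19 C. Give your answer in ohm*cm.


Step 1: sigma = q * n * mu = 1.602e-19 * 1.24e+15 * 271 = 5.38336e-02 S/cm
Step 2: rho = 1 / sigma = 1 / 5.38336e-02 = 18.58 ohm*cm

18.58


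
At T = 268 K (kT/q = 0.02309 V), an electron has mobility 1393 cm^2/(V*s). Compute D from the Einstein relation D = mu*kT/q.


Step 1: D = mu * (kT/q)
Step 2: D = 1393 * 0.02309
Step 3: D = 32.16 cm^2/s

32.16


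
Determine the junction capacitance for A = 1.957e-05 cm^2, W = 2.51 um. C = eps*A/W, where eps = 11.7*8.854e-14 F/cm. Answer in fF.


Step 1: eps_Si = 11.7 * 8.854e-14 = 1.035918e-12 F/cm
Step 2: W in cm = 2.51 * 1e-4 = 2.51e-04 cm
Step 3: C = 1.035918e-12 * 1.957e-05 / 2.51e-04 = 8.076859e-14 F
Step 4: C = 80.77 fF

80.77


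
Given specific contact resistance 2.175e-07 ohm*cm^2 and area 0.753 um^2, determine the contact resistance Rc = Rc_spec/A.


Step 1: Convert area to cm^2: 0.753 um^2 = 7.5300e-09 cm^2
Step 2: Rc = Rc_spec / A = 2.175e-07 / 7.5300e-09
Step 3: Rc = 2.89e+01 ohms

2.89e+01


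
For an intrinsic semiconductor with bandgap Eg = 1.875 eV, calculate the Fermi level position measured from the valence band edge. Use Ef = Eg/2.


Step 1: For an intrinsic semiconductor, the Fermi level sits at midgap.
Step 2: Ef = Eg / 2 = 1.875 / 2 = 0.9375 eV

0.9375


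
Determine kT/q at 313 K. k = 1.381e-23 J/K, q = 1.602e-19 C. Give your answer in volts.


Step 1: kT = 1.381e-23 * 313 = 4.32253e-21 J
Step 2: Vt = kT/q = 4.32253e-21 / 1.602e-19
Step 3: Vt = 0.02698 V

0.02698


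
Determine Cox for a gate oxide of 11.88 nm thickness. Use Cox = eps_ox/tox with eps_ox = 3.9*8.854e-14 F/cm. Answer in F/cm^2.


Step 1: eps_ox = 3.9 * 8.854e-14 = 3.45306e-13 F/cm
Step 2: tox in cm = 11.88 nm * 1e-7 = 1.1880e-06 cm
Step 3: Cox = 3.45306e-13 / 1.1880e-06 = 2.91e-07 F/cm^2

2.91e-07


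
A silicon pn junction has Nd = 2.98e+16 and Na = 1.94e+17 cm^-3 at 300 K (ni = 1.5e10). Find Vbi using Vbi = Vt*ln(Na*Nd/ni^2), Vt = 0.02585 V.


Step 1: Compute Na*Nd/ni^2 = 1.94e+17 * 2.98e+16 / (1.5e10)^2 = 2.5694e+13
Step 2: ln(2.5694e+13) = 30.8773
Step 3: Vbi = 0.02585 * 30.8773 = 0.798 V

0.798


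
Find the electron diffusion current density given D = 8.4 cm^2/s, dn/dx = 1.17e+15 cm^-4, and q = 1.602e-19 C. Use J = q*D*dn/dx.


Step 1: J = q * D * (dn/dx)
Step 2: J = 1.602e-19 * 8.4 * 1.17e+15
Step 3: J = 1.57e-03 A/cm^2

1.57e-03


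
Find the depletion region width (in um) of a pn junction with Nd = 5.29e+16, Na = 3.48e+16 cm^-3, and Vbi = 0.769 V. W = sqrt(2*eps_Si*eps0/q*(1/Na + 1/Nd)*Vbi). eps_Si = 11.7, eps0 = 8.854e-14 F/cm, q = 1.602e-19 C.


Step 1: 1/Na + 1/Nd = 1/3.48e+16 + 1/5.29e+16 = 4.76392e-17
Step 2: 2*eps*eps0/q = 2*11.7*8.854e-14/1.602e-19 = 1.293281e+07
Step 3: W^2 = 1.293281e+07 * 4.76392e-17 * 0.769 = 4.73788e-10
Step 4: W = sqrt(4.73788e-10) = 2.177e-05 cm = 0.2177 um

0.2177


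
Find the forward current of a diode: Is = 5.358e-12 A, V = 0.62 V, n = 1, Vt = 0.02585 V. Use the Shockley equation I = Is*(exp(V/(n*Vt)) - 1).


Step 1: V/(n*Vt) = 0.62/(1*0.02585) = 23.9845
Step 2: exp(23.9845) = 2.6082e+10
Step 3: I = 5.358e-12 * (2.6082e+10 - 1) = 1.40e-01 A

1.40e-01


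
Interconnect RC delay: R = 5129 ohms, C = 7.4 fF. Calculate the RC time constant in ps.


Step 1: tau = R * C
Step 2: tau = 5129 * 7.4 fF = 5129 * 7.4e-15 F
Step 3: tau = 3.79546e-11 s = 37.9546 ps

37.9546


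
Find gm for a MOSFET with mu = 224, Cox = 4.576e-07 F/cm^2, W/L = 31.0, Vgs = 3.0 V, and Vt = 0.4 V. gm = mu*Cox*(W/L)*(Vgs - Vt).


Step 1: Vov = Vgs - Vt = 3.0 - 0.4 = 2.6 V
Step 2: gm = mu * Cox * (W/L) * Vov
Step 3: gm = 224 * 4.576e-07 * 31.0 * 2.6 = 8.26e-03 S

8.26e-03


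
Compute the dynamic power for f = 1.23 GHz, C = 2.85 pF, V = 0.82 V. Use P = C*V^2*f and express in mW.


Step 1: V^2 = 0.82^2 = 0.6724 V^2
Step 2: P = C*V^2*f = 2.85e-12 F * 0.6724 * 1.23e9 Hz
Step 3: P = 2.3570982e-03 W
Step 4: P = 2.357 mW

2.357


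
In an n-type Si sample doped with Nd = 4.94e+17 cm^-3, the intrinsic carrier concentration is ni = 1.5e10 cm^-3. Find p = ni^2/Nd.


Step 1: Since Nd >> ni, n ≈ Nd = 4.94e+17 cm^-3
Step 2: p = ni^2 / n = (1.5e10)^2 / 4.94e+17
Step 3: p = 2.25e20 / 4.94e+17 = 4.55e+02 cm^-3

4.55e+02


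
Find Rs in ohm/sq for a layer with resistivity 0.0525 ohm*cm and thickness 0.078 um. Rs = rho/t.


Step 1: Convert thickness to cm: t = 0.078 um = 7.8000e-06 cm
Step 2: Rs = rho / t = 0.0525 / 7.8000e-06
Step 3: Rs = 6730.8 ohm/sq

6730.8


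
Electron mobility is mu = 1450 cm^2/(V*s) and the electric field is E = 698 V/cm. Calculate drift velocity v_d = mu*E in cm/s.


Step 1: v_d = mu * E
Step 2: v_d = 1450 * 698 = 1012100
Step 3: v_d = 1.01e+06 cm/s

1.01e+06


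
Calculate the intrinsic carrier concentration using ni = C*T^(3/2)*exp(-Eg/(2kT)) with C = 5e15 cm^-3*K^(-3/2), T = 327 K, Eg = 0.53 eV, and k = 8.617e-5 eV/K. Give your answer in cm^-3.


Step 1: Compute kT = 8.617e-5 * 327 = 0.02817759 eV
Step 2: Exponent = -Eg/(2kT) = -0.53/(2*0.02817759) = -9.40464
Step 3: T^(3/2) = 327^1.5 = 5913.19
Step 4: ni = 5e15 * 5913.19 * exp(-9.40464) = 2.43e+15 cm^-3

2.43e+15


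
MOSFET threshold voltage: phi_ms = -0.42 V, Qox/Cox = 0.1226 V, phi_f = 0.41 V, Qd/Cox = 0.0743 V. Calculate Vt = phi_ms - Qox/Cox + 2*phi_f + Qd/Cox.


Step 1: Vt = phi_ms - Qox/Cox + 2*phi_f + Qd/Cox
Step 2: Vt = -0.42 - 0.1226 + 2*0.41 + 0.0743
Step 3: Vt = -0.42 - 0.1226 + 0.82 + 0.0743
Step 4: Vt = 0.3517 V

0.3517


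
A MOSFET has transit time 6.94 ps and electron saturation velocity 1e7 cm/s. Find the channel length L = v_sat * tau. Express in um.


Step 1: tau in seconds = 6.94 ps * 1e-12 = 6.9400e-12 s
Step 2: L = v_sat * tau = 1e7 * 6.9400e-12 = 6.9400e-05 cm
Step 3: L in um = 6.9400e-05 * 1e4 = 0.694 um

0.694


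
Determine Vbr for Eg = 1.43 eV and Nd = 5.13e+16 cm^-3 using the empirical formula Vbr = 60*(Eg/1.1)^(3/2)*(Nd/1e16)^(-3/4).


Step 1: Eg/1.1 = 1.43/1.1 = 1.300000
Step 2: (Eg/1.1)^1.5 = 1.300000^1.5 = 1.482228
Step 3: (Nd/1e16)^(-0.75) = (5.13)^(-0.75) = 0.293367
Step 4: Vbr = 60 * 1.482228 * 0.293367 = 26.1 V

26.1


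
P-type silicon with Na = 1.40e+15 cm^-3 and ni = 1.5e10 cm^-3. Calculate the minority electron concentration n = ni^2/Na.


Step 1: Majority hole concentration p ≈ Na = 1.40e+15 cm^-3
Step 2: n = ni^2 / Na = (1.5e10)^2 / 1.40e+15
Step 3: n = 1.61e+05 cm^-3

1.61e+05


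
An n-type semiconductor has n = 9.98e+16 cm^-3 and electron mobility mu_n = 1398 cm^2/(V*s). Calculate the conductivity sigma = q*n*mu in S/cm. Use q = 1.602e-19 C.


Step 1: sigma = q * n * mu
Step 2: sigma = 1.602e-19 * 9.98e+16 * 1398
Step 3: sigma = 2.235e+01 S/cm

2.235e+01


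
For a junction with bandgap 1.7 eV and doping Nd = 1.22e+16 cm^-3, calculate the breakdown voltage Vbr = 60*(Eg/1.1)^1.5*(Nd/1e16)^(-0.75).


Step 1: Eg/1.1 = 1.7/1.1 = 1.545455
Step 2: (Eg/1.1)^1.5 = 1.545455^1.5 = 1.921253
Step 3: (Nd/1e16)^(-0.75) = (1.22)^(-0.75) = 0.861450
Step 4: Vbr = 60 * 1.921253 * 0.861450 = 99.3 V

99.3


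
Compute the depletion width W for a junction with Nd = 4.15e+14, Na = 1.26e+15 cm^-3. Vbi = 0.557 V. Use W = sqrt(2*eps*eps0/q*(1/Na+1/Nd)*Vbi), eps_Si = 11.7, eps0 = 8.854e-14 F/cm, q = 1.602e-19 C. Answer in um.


Step 1: 1/Na + 1/Nd = 1/1.26e+15 + 1/4.15e+14 = 3.20329e-15
Step 2: 2*eps*eps0/q = 2*11.7*8.854e-14/1.602e-19 = 1.293281e+07
Step 3: W^2 = 1.293281e+07 * 3.20329e-15 * 0.557 = 2.30751e-08
Step 4: W = sqrt(2.30751e-08) = 1.519e-04 cm = 1.519 um

1.519


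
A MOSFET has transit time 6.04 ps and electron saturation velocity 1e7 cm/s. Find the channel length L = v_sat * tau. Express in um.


Step 1: tau in seconds = 6.04 ps * 1e-12 = 6.0400e-12 s
Step 2: L = v_sat * tau = 1e7 * 6.0400e-12 = 6.0400e-05 cm
Step 3: L in um = 6.0400e-05 * 1e4 = 0.604 um

0.604


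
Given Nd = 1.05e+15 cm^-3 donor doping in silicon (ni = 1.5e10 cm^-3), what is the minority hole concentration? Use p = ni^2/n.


Step 1: Since Nd >> ni, n ≈ Nd = 1.05e+15 cm^-3
Step 2: p = ni^2 / n = (1.5e10)^2 / 1.05e+15
Step 3: p = 2.25e20 / 1.05e+15 = 2.14e+05 cm^-3

2.14e+05


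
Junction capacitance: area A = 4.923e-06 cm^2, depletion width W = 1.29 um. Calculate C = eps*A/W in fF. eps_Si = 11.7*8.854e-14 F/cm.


Step 1: eps_Si = 11.7 * 8.854e-14 = 1.035918e-12 F/cm
Step 2: W in cm = 1.29 * 1e-4 = 1.29e-04 cm
Step 3: C = 1.035918e-12 * 4.923e-06 / 1.29e-04 = 3.953352e-14 F
Step 4: C = 39.53 fF

39.53


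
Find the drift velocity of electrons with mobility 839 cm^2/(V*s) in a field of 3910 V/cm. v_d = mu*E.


Step 1: v_d = mu * E
Step 2: v_d = 839 * 3910 = 3280490
Step 3: v_d = 3.28e+06 cm/s

3.28e+06


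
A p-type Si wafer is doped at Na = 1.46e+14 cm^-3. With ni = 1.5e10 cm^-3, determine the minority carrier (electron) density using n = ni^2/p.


Step 1: Majority hole concentration p ≈ Na = 1.46e+14 cm^-3
Step 2: n = ni^2 / Na = (1.5e10)^2 / 1.46e+14
Step 3: n = 1.54e+06 cm^-3

1.54e+06


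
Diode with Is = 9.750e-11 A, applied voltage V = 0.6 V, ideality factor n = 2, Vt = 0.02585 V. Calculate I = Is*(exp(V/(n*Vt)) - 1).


Step 1: V/(n*Vt) = 0.6/(2*0.02585) = 11.6054
Step 2: exp(11.6054) = 1.0969e+05
Step 3: I = 9.750e-11 * (1.0969e+05 - 1) = 1.07e-05 A

1.07e-05


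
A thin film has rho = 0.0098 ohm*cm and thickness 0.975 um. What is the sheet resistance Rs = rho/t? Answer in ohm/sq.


Step 1: Convert thickness to cm: t = 0.975 um = 9.7500e-05 cm
Step 2: Rs = rho / t = 0.0098 / 9.7500e-05
Step 3: Rs = 100.5 ohm/sq

100.5


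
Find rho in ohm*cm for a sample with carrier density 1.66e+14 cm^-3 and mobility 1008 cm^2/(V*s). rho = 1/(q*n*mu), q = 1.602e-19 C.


Step 1: sigma = q * n * mu = 1.602e-19 * 1.66e+14 * 1008 = 2.68059e-02 S/cm
Step 2: rho = 1 / sigma = 1 / 2.68059e-02 = 37.31 ohm*cm

37.31
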